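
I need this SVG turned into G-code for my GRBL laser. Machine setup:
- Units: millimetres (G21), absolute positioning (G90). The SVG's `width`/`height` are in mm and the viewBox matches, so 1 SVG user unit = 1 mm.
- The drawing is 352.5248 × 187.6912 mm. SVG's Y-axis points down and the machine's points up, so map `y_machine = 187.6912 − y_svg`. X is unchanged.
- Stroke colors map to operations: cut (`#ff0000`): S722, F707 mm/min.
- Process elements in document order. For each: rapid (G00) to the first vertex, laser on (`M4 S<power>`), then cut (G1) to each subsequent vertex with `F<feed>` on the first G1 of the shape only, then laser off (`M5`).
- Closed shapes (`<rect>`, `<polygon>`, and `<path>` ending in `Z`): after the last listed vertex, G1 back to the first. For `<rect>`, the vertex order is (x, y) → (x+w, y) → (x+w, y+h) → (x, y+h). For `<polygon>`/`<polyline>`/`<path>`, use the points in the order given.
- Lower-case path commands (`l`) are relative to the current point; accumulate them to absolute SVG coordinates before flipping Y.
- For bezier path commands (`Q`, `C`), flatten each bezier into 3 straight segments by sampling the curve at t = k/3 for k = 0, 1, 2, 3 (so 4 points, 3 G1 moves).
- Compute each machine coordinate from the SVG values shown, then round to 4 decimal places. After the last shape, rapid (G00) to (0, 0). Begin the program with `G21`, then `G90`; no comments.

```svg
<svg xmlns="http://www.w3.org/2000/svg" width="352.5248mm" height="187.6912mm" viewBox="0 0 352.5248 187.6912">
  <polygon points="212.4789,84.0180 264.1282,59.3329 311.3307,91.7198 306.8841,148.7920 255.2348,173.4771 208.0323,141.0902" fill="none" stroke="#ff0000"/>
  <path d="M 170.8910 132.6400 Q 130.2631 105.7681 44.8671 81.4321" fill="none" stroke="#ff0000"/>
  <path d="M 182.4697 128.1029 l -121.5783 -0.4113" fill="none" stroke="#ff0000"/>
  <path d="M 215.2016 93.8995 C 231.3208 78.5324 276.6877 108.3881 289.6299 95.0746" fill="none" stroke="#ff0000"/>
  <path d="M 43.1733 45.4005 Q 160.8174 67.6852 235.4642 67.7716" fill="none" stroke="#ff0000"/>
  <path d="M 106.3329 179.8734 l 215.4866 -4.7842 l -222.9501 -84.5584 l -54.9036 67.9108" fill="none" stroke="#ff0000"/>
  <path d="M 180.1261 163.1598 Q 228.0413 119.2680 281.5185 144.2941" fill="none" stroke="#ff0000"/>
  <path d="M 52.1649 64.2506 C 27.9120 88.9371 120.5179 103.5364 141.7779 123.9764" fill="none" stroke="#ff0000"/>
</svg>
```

G21
G90
G00 X212.4789 Y103.6732
M4 S722
G1 X264.1282 Y128.3583 F707
G1 X311.3307 Y95.9714
G1 X306.8841 Y38.8992
G1 X255.2348 Y14.2141
G1 X208.0323 Y46.6010
G1 X212.4789 Y103.6732
M5
G00 X170.8910 Y55.0512
M4 S722
G1 X138.8315 Y72.6840 F707
G1 X96.8235 Y89.7533
G1 X44.8671 Y106.2591
M5
G00 X182.4697 Y59.5883
M4 S722
G1 X60.8914 Y59.9996 F707
M5
G00 X215.2016 Y93.7917
M4 S722
G1 X238.7859 Y97.3583 F707
G1 X268.1636 Y90.4191
G1 X289.6299 Y92.6166
M5
G00 X43.1733 Y142.2907
M4 S722
G1 X116.8252 Y129.9007 F707
G1 X180.9222 Y122.4437
G1 X235.4642 Y119.9196
M5
G00 X106.3329 Y7.8178
M4 S722
G1 X321.8195 Y12.6020 F707
G1 X98.8694 Y97.1604
G1 X43.9658 Y29.2496
M5
G00 X180.1261 Y24.5314
M4 S722
G1 X212.6876 Y46.1351 F707
G1 X246.4850 Y52.4236
G1 X281.5185 Y43.3971
M5
G00 X52.1649 Y123.4406
M4 S722
G1 X59.8944 Y101.5266 F707
G1 X103.7065 Y82.7978
G1 X141.7779 Y63.7148
M5
G00 X0.0000 Y0.0000

Since the viewBox matches the mm dimensions, user units are millimetres directly. The only transform is the Y-flip y_m = 187.6912 − y_svg.

Shape 1 is a regular polygon drawn with `<polygon>`. Its stroke #ff0000 means cut at S722, F707. After flipping Y the toolpath is (212.4789,103.6732) → (264.1282,128.3583) → (311.3307,95.9714) → (306.8841,38.8992) → (255.2348,14.2141) → (208.0323,46.6010) → (212.4789,103.6732), returning to the start.

Shape 2 is a quadratic bezier drawn with `<path>`. Its stroke #ff0000 means cut at S722, F707. After flipping Y the toolpath is (170.8910,55.0512) → (138.8315,72.6840) → (96.8235,89.7533) → (44.8671,106.2591).

Shape 3 is a line segment drawn with `<path>`. Its stroke #ff0000 means cut at S722, F707. After flipping Y the toolpath is (182.4697,59.5883) → (60.8914,59.9996).

Shape 4 is a cubic bezier drawn with `<path>`. Its stroke #ff0000 means cut at S722, F707. After flipping Y the toolpath is (215.2016,93.7917) → (238.7859,97.3583) → (268.1636,90.4191) → (289.6299,92.6166).

Shape 5 is a quadratic bezier drawn with `<path>`. Its stroke #ff0000 means cut at S722, F707. After flipping Y the toolpath is (43.1733,142.2907) → (116.8252,129.9007) → (180.9222,122.4437) → (235.4642,119.9196).

Shape 6 is a open polyline drawn with `<path>`. Its stroke #ff0000 means cut at S722, F707. After flipping Y the toolpath is (106.3329,7.8178) → (321.8195,12.6020) → (98.8694,97.1604) → (43.9658,29.2496).

Shape 7 is a quadratic bezier drawn with `<path>`. Its stroke #ff0000 means cut at S722, F707. After flipping Y the toolpath is (180.1261,24.5314) → (212.6876,46.1351) → (246.4850,52.4236) → (281.5185,43.3971).

Shape 8 is a cubic bezier drawn with `<path>`. Its stroke #ff0000 means cut at S722, F707. After flipping Y the toolpath is (52.1649,123.4406) → (59.8944,101.5266) → (103.7065,82.7978) → (141.7779,63.7148).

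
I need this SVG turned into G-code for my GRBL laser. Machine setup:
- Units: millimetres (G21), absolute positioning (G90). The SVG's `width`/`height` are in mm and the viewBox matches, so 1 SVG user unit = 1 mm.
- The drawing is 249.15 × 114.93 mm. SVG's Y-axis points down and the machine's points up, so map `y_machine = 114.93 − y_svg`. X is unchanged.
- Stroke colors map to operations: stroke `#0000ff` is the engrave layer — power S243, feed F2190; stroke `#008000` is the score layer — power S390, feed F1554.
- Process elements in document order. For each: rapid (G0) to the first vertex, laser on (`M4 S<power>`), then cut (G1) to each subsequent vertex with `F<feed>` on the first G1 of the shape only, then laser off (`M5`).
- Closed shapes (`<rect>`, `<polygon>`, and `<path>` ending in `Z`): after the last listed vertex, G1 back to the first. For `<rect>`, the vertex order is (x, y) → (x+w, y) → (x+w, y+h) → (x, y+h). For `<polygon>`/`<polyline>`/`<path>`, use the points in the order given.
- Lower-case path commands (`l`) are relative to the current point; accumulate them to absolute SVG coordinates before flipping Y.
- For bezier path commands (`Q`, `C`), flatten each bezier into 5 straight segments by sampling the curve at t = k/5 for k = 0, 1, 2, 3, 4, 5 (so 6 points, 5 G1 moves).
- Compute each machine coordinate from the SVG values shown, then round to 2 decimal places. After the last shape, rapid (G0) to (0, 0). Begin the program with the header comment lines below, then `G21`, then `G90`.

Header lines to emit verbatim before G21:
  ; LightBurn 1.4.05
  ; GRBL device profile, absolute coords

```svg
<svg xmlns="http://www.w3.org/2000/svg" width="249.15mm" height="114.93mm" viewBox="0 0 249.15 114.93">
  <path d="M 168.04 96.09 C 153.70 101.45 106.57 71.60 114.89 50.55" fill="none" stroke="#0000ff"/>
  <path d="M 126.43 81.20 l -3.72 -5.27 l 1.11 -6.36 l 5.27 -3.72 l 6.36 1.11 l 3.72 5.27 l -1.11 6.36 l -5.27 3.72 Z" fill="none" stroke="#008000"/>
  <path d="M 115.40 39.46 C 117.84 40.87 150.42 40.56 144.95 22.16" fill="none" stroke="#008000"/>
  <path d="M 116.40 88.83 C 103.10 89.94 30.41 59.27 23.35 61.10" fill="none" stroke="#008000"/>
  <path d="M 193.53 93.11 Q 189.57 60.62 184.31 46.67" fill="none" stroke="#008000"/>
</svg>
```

Since the viewBox matches the mm dimensions, user units are millimetres directly. The only transform is the Y-flip y_m = 114.93 − y_svg.

Shape 1 is a cubic bezier drawn with `<path>`. Its stroke #0000ff means engrave at S243, F2190. After flipping Y the toolpath is (168.04,18.84) → (156.21,19.50) → (140.74,26.49) → (125.87,37.71) → (115.85,51.05) → (114.89,64.38).

Shape 2 is a regular polygon drawn with `<path>`. Its stroke #008000 means score at S390, F1554. After flipping Y the toolpath is (126.43,33.73) → (122.71,39.00) → (123.82,45.36) → (129.09,49.08) → (135.45,47.97) → (139.17,42.70) → (138.06,36.34) → (132.79,32.62) → (126.43,33.73), returning to the start.

Shape 3 is a cubic bezier drawn with `<path>`. Its stroke #008000 means score at S390, F1554. After flipping Y the toolpath is (115.40,75.47) → (119.94,74.96) → (128.43,75.65) → (137.61,78.33) → (144.21,83.77) → (144.95,92.77).

Shape 4 is a cubic bezier drawn with `<path>`. Its stroke #008000 means score at S390, F1554. After flipping Y the toolpath is (116.40,26.10) → (102.29,28.73) → (79.93,35.91) → (55.32,44.54) → (34.46,51.54) → (23.35,53.83).

Shape 5 is a quadratic bezier drawn with `<path>`. Its stroke #008000 means score at S390, F1554. After flipping Y the toolpath is (193.53,21.82) → (191.89,34.07) → (190.15,44.85) → (188.31,54.13) → (186.36,61.94) → (184.31,68.26).

; LightBurn 1.4.05
; GRBL device profile, absolute coords
G21
G90
G0 X168.04 Y18.84
M4 S243
G1 X156.21 Y19.50 F2190
G1 X140.74 Y26.49
G1 X125.87 Y37.71
G1 X115.85 Y51.05
G1 X114.89 Y64.38
M5
G0 X126.43 Y33.73
M4 S390
G1 X122.71 Y39.00 F1554
G1 X123.82 Y45.36
G1 X129.09 Y49.08
G1 X135.45 Y47.97
G1 X139.17 Y42.70
G1 X138.06 Y36.34
G1 X132.79 Y32.62
G1 X126.43 Y33.73
M5
G0 X115.40 Y75.47
M4 S390
G1 X119.94 Y74.96 F1554
G1 X128.43 Y75.65
G1 X137.61 Y78.33
G1 X144.21 Y83.77
G1 X144.95 Y92.77
M5
G0 X116.40 Y26.10
M4 S390
G1 X102.29 Y28.73 F1554
G1 X79.93 Y35.91
G1 X55.32 Y44.54
G1 X34.46 Y51.54
G1 X23.35 Y53.83
M5
G0 X193.53 Y21.82
M4 S390
G1 X191.89 Y34.07 F1554
G1 X190.15 Y44.85
G1 X188.31 Y54.13
G1 X186.36 Y61.94
G1 X184.31 Y68.26
M5
G0 X0.00 Y0.00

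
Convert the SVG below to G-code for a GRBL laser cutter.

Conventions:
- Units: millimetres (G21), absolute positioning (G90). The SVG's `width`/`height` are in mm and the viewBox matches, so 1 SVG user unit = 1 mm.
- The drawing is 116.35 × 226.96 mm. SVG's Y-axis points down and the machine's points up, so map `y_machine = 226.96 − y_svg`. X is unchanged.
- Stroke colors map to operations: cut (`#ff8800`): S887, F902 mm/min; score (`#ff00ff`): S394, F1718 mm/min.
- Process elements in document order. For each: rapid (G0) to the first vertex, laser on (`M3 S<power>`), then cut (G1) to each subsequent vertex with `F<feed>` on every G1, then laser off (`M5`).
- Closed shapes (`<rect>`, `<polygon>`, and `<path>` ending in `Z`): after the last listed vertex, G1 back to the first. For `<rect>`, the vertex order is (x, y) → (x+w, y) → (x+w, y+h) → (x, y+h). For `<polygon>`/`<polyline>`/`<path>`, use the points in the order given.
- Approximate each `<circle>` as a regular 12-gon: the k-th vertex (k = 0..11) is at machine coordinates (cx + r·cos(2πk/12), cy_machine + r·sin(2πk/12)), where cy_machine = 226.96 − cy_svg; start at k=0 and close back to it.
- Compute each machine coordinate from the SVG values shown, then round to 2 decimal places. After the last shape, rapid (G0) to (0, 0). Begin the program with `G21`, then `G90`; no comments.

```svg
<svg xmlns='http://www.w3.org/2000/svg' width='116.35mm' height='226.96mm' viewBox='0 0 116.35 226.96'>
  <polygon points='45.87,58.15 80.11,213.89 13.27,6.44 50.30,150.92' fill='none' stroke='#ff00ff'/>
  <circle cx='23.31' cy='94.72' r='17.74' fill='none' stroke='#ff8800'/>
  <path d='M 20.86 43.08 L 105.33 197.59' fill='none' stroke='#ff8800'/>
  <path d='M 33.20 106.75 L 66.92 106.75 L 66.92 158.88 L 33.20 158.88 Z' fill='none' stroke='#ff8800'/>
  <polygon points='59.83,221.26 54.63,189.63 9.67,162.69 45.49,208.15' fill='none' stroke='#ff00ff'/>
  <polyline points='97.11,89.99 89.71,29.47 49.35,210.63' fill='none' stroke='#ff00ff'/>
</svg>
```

G21
G90
G0 X45.87 Y168.81
M3 S394
G1 X80.11 Y13.07 F1718
G1 X13.27 Y220.52 F1718
G1 X50.30 Y76.04 F1718
G1 X45.87 Y168.81 F1718
M5
G0 X41.05 Y132.24
M3 S887
G1 X38.67 Y141.11 F902
G1 X32.18 Y147.60 F902
G1 X23.31 Y149.98 F902
G1 X14.44 Y147.60 F902
G1 X7.95 Y141.11 F902
G1 X5.57 Y132.24 F902
G1 X7.95 Y123.37 F902
G1 X14.44 Y116.88 F902
G1 X23.31 Y114.50 F902
G1 X32.18 Y116.88 F902
G1 X38.67 Y123.37 F902
G1 X41.05 Y132.24 F902
M5
G0 X20.86 Y183.88
M3 S887
G1 X105.33 Y29.37 F902
M5
G0 X33.20 Y120.21
M3 S887
G1 X66.92 Y120.21 F902
G1 X66.92 Y68.08 F902
G1 X33.20 Y68.08 F902
G1 X33.20 Y120.21 F902
M5
G0 X59.83 Y5.70
M3 S394
G1 X54.63 Y37.33 F1718
G1 X9.67 Y64.27 F1718
G1 X45.49 Y18.81 F1718
G1 X59.83 Y5.70 F1718
M5
G0 X97.11 Y136.97
M3 S394
G1 X89.71 Y197.49 F1718
G1 X49.35 Y16.33 F1718
M5
G0 X0.00 Y0.00

viewBox `0 0 116.35 226.96` with mm width/height → 1 unit = 1 mm. Flip: y_m = 226.96 − y_svg.

**Shape 1** — `<polygon>` closed polygon, stroke `#ff00ff` → score (S394, F1718). Machine vertices: (45.87,168.81) → (80.11,13.07) → (13.27,220.52) → (50.30,76.04) → (45.87,168.81). Closed: final G1 returns to the first vertex.

**Shape 2** — `<circle>` circle, stroke `#ff8800` → cut (S887, F902). Machine vertices: (41.05,132.24) → (38.67,141.11) → (32.18,147.60) → (23.31,149.98) → (14.44,147.60) → (7.95,141.11) → (5.57,132.24) → (7.95,123.37) → (14.44,116.88) → (23.31,114.50) → (32.18,116.88) → (38.67,123.37) → (41.05,132.24). Closed: final G1 returns to the first vertex.

**Shape 3** — `<path>` line segment, stroke `#ff8800` → cut (S887, F902). Machine vertices: (20.86,183.88) → (105.33,29.37). Open path.

**Shape 4** — `<path>` rectangle, stroke `#ff8800` → cut (S887, F902). Machine vertices: (33.20,120.21) → (66.92,120.21) → (66.92,68.08) → (33.20,68.08) → (33.20,120.21). Closed: final G1 returns to the first vertex.

**Shape 5** — `<polygon>` closed polygon, stroke `#ff00ff` → score (S394, F1718). Machine vertices: (59.83,5.70) → (54.63,37.33) → (9.67,64.27) → (45.49,18.81) → (59.83,5.70). Closed: final G1 returns to the first vertex.

**Shape 6** — `<polyline>` open polyline, stroke `#ff00ff` → score (S394, F1718). Machine vertices: (97.11,136.97) → (89.71,197.49) → (49.35,16.33). Open path.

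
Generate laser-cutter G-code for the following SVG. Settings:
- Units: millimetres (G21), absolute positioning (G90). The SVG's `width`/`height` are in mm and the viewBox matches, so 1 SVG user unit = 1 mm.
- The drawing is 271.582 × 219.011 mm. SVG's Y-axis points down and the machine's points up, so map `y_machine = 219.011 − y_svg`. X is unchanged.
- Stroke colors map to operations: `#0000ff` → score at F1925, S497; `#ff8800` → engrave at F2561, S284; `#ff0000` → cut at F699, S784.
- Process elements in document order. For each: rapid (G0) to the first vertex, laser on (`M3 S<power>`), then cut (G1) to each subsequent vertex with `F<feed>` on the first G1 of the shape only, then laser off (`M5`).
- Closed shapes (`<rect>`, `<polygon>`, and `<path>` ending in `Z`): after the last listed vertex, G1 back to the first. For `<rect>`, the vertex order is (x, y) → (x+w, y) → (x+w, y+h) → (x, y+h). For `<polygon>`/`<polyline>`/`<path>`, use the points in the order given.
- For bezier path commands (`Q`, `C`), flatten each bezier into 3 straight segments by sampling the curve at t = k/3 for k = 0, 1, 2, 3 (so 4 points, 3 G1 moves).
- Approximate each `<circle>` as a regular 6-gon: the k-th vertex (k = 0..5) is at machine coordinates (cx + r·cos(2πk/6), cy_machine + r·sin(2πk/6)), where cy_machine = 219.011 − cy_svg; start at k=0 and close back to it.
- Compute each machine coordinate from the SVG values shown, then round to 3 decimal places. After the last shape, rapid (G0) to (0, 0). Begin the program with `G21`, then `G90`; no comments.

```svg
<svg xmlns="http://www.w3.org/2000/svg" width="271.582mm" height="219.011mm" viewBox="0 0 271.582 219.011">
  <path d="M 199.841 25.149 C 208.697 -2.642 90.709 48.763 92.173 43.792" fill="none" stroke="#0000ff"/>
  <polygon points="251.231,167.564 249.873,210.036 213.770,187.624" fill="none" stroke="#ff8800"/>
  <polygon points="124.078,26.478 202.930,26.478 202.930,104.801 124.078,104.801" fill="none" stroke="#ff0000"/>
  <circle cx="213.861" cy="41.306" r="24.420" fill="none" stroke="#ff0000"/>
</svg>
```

Since the viewBox matches the mm dimensions, user units are millimetres directly. The only transform is the Y-flip y_m = 219.011 − y_svg.

Shape 1 is a cubic bezier drawn with `<path>`. Its stroke #0000ff means score at S497, F1925. After flipping Y the toolpath is (199.841,193.862) → (175.538,200.276) → (121.404,184.019) → (92.173,175.219).

Shape 2 is a regular polygon drawn with `<polygon>`. Its stroke #ff8800 means engrave at S284, F2561. After flipping Y the toolpath is (251.231,51.447) → (249.873,8.975) → (213.770,31.387) → (251.231,51.447), returning to the start.

Shape 3 is a rectangle drawn with `<polygon>`. Its stroke #ff0000 means cut at S784, F699. After flipping Y the toolpath is (124.078,192.533) → (202.930,192.533) → (202.930,114.210) → (124.078,114.210) → (124.078,192.533), returning to the start.

Shape 4 is a circle drawn with `<circle>`. Its stroke #ff0000 means cut at S784, F699. After flipping Y the toolpath is (238.281,177.705) → (226.071,198.853) → (201.651,198.853) → (189.441,177.705) → (201.651,156.557) → (226.071,156.557) → (238.281,177.705), returning to the start.

G21
G90
G0 X199.841 Y193.862
M3 S497
G1 X175.538 Y200.276 F1925
G1 X121.404 Y184.019
G1 X92.173 Y175.219
M5
G0 X251.231 Y51.447
M3 S284
G1 X249.873 Y8.975 F2561
G1 X213.770 Y31.387
G1 X251.231 Y51.447
M5
G0 X124.078 Y192.533
M3 S784
G1 X202.930 Y192.533 F699
G1 X202.930 Y114.210
G1 X124.078 Y114.210
G1 X124.078 Y192.533
M5
G0 X238.281 Y177.705
M3 S784
G1 X226.071 Y198.853 F699
G1 X201.651 Y198.853
G1 X189.441 Y177.705
G1 X201.651 Y156.557
G1 X226.071 Y156.557
G1 X238.281 Y177.705
M5
G0 X0.000 Y0.000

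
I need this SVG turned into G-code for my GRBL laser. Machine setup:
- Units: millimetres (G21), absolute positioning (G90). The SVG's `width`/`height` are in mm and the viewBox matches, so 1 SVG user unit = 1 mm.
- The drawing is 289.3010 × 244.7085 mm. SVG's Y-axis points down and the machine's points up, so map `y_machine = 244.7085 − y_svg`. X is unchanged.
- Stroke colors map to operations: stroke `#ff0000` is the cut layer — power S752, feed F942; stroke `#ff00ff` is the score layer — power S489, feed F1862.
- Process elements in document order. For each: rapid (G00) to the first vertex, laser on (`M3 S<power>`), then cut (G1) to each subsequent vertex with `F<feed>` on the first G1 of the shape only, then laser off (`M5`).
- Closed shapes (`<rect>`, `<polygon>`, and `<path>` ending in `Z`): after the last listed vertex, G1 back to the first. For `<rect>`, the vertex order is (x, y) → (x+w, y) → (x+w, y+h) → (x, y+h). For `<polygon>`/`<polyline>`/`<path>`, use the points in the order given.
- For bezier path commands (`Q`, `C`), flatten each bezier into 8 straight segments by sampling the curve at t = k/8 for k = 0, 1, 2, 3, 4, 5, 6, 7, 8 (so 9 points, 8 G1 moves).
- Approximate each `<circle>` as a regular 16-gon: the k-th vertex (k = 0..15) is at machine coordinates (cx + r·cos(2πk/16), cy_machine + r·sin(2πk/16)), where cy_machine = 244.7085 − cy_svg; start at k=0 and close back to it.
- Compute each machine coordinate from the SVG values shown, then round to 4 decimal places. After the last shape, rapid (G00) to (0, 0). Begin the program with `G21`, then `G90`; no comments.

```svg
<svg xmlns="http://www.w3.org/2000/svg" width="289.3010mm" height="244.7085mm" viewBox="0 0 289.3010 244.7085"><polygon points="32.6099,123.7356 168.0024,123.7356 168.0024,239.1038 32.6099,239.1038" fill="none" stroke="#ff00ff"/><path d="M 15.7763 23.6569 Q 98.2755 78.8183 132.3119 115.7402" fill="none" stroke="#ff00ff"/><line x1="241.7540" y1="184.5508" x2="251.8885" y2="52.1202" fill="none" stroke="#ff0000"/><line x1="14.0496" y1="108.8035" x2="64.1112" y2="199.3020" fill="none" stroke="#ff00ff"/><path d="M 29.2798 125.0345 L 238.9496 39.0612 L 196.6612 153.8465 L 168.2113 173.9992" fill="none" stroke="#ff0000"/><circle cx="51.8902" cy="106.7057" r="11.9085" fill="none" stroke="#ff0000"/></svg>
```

viewBox `0 0 289.3010 244.7085` with mm width/height → 1 unit = 1 mm. Flip: y_m = 244.7085 − y_svg.

**Shape 1** — `<polygon>` rectangle, stroke `#ff00ff` → score (S489, F1862). Machine vertices: (32.6099,120.9729) → (168.0024,120.9729) → (168.0024,5.6047) → (32.6099,5.6047) → (32.6099,120.9729). Closed: final G1 returns to the first vertex.

**Shape 2** — `<path>` quadratic bezier, stroke `#ff00ff` → score (S489, F1862). Control points (SVG): P0=(15.7763,23.6569), P1=(98.2755,78.8183), P2=(132.3119,115.7402); sampled at t=k/8. Machine vertices: (15.7763,221.0516) → (35.6439,207.5462) → (53.9970,194.6109) → (70.8356,182.2455) → (86.1598,170.4501) → (99.9695,159.2247) → (112.2648,148.5692) → (123.0456,138.4838) → (132.3119,128.9683). Open path.

**Shape 3** — `<line>` line segment, stroke `#ff0000` → cut (S752, F942). Machine vertices: (241.7540,60.1577) → (251.8885,192.5883). Open path.

**Shape 4** — `<line>` line segment, stroke `#ff00ff` → score (S489, F1862). Machine vertices: (14.0496,135.9050) → (64.1112,45.4065). Open path.

**Shape 5** — `<path>` open polyline, stroke `#ff0000` → cut (S752, F942). Machine vertices: (29.2798,119.6740) → (238.9496,205.6473) → (196.6612,90.8620) → (168.2113,70.7093). Open path.

**Shape 6** — `<circle>` circle, stroke `#ff0000` → cut (S752, F942). Machine vertices: (63.7987,138.0028) → (62.8922,142.5600) → (60.3108,146.4234) → (56.4474,149.0048) → (51.8902,149.9113) → (47.3330,149.0048) → (43.4696,146.4234) → (40.8882,142.5600) → (39.9817,138.0028) → (40.8882,133.4456) → (43.4696,129.5822) → (47.3330,127.0008) → (51.8902,126.0943) → (56.4474,127.0008) → (60.3108,129.5822) → (62.8922,133.4456) → (63.7987,138.0028). Closed: final G1 returns to the first vertex.

G21
G90
G00 X32.6099 Y120.9729
M3 S489
G1 X168.0024 Y120.9729 F1862
G1 X168.0024 Y5.6047
G1 X32.6099 Y5.6047
G1 X32.6099 Y120.9729
M5
G00 X15.7763 Y221.0516
M3 S489
G1 X35.6439 Y207.5462 F1862
G1 X53.9970 Y194.6109
G1 X70.8356 Y182.2455
G1 X86.1598 Y170.4501
G1 X99.9695 Y159.2247
G1 X112.2648 Y148.5692
G1 X123.0456 Y138.4838
G1 X132.3119 Y128.9683
M5
G00 X241.7540 Y60.1577
M3 S752
G1 X251.8885 Y192.5883 F942
M5
G00 X14.0496 Y135.9050
M3 S489
G1 X64.1112 Y45.4065 F1862
M5
G00 X29.2798 Y119.6740
M3 S752
G1 X238.9496 Y205.6473 F942
G1 X196.6612 Y90.8620
G1 X168.2113 Y70.7093
M5
G00 X63.7987 Y138.0028
M3 S752
G1 X62.8922 Y142.5600 F942
G1 X60.3108 Y146.4234
G1 X56.4474 Y149.0048
G1 X51.8902 Y149.9113
G1 X47.3330 Y149.0048
G1 X43.4696 Y146.4234
G1 X40.8882 Y142.5600
G1 X39.9817 Y138.0028
G1 X40.8882 Y133.4456
G1 X43.4696 Y129.5822
G1 X47.3330 Y127.0008
G1 X51.8902 Y126.0943
G1 X56.4474 Y127.0008
G1 X60.3108 Y129.5822
G1 X62.8922 Y133.4456
G1 X63.7987 Y138.0028
M5
G00 X0.0000 Y0.0000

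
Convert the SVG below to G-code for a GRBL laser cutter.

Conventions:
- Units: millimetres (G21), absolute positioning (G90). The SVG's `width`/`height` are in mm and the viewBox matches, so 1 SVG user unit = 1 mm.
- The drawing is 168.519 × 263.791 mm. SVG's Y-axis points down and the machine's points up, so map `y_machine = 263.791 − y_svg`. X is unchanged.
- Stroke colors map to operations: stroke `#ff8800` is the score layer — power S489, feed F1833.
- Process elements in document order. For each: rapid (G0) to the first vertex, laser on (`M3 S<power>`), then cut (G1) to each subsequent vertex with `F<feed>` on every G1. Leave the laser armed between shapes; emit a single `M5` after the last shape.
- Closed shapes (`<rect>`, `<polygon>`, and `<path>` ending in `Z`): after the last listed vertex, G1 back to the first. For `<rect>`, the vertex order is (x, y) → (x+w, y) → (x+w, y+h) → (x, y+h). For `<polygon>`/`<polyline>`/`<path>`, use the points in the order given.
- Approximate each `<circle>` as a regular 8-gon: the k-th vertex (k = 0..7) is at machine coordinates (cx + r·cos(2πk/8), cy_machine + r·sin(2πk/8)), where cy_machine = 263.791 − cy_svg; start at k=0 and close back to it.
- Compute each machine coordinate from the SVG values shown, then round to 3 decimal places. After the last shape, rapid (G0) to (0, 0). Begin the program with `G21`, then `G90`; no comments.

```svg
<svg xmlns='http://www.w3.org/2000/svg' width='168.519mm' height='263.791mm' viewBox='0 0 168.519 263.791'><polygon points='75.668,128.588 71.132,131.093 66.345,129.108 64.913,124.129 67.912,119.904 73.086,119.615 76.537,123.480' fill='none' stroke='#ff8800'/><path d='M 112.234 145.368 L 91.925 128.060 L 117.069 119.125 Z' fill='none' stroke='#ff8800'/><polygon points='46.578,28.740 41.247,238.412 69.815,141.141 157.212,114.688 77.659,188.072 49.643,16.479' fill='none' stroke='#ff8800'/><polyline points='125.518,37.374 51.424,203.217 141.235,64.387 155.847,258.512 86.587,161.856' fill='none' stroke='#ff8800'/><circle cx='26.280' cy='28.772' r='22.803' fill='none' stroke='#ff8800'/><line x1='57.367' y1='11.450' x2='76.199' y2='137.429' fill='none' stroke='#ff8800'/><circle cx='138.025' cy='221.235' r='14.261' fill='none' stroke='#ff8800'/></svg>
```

viewBox `0 0 168.519 263.791` with mm width/height → 1 unit = 1 mm. Flip: y_m = 263.791 − y_svg.

**Shape 1** — `<polygon>` regular polygon, stroke `#ff8800` → score (S489, F1833). Machine vertices: (75.668,135.203) → (71.132,132.698) → (66.345,134.683) → (64.913,139.662) → (67.912,143.887) → (73.086,144.176) → (76.537,140.311) → (75.668,135.203). Closed: final G1 returns to the first vertex.

**Shape 2** — `<path>` regular polygon, stroke `#ff8800` → score (S489, F1833). Machine vertices: (112.234,118.423) → (91.925,135.731) → (117.069,144.666) → (112.234,118.423). Closed: final G1 returns to the first vertex.

**Shape 3** — `<polygon>` closed polygon, stroke `#ff8800` → score (S489, F1833). Machine vertices: (46.578,235.051) → (41.247,25.379) → (69.815,122.650) → (157.212,149.103) → (77.659,75.719) → (49.643,247.312) → (46.578,235.051). Closed: final G1 returns to the first vertex.

**Shape 4** — `<polyline>` open polyline, stroke `#ff8800` → score (S489, F1833). Machine vertices: (125.518,226.417) → (51.424,60.574) → (141.235,199.404) → (155.847,5.279) → (86.587,101.935). Open path.

**Shape 5** — `<circle>` circle, stroke `#ff8800` → score (S489, F1833). Machine vertices: (49.083,235.019) → (42.404,251.143) → (26.280,257.822) → (10.156,251.143) → (3.477,235.019) → (10.156,218.895) → (26.280,212.216) → (42.404,218.895) → (49.083,235.019). Closed: final G1 returns to the first vertex.

**Shape 6** — `<line>` line segment, stroke `#ff8800` → score (S489, F1833). Machine vertices: (57.367,252.341) → (76.199,126.362). Open path.

**Shape 7** — `<circle>` circle, stroke `#ff8800` → score (S489, F1833). Machine vertices: (152.286,42.556) → (148.109,52.640) → (138.025,56.817) → (127.941,52.640) → (123.764,42.556) → (127.941,32.472) → (138.025,28.295) → (148.109,32.472) → (152.286,42.556). Closed: final G1 returns to the first vertex.

G21
G90
G0 X75.668 Y135.203
M3 S489
G1 X71.132 Y132.698 F1833
G1 X66.345 Y134.683 F1833
G1 X64.913 Y139.662 F1833
G1 X67.912 Y143.887 F1833
G1 X73.086 Y144.176 F1833
G1 X76.537 Y140.311 F1833
G1 X75.668 Y135.203 F1833
G0 X112.234 Y118.423
M3 S489
G1 X91.925 Y135.731 F1833
G1 X117.069 Y144.666 F1833
G1 X112.234 Y118.423 F1833
G0 X46.578 Y235.051
M3 S489
G1 X41.247 Y25.379 F1833
G1 X69.815 Y122.650 F1833
G1 X157.212 Y149.103 F1833
G1 X77.659 Y75.719 F1833
G1 X49.643 Y247.312 F1833
G1 X46.578 Y235.051 F1833
G0 X125.518 Y226.417
M3 S489
G1 X51.424 Y60.574 F1833
G1 X141.235 Y199.404 F1833
G1 X155.847 Y5.279 F1833
G1 X86.587 Y101.935 F1833
G0 X49.083 Y235.019
M3 S489
G1 X42.404 Y251.143 F1833
G1 X26.280 Y257.822 F1833
G1 X10.156 Y251.143 F1833
G1 X3.477 Y235.019 F1833
G1 X10.156 Y218.895 F1833
G1 X26.280 Y212.216 F1833
G1 X42.404 Y218.895 F1833
G1 X49.083 Y235.019 F1833
G0 X57.367 Y252.341
M3 S489
G1 X76.199 Y126.362 F1833
G0 X152.286 Y42.556
M3 S489
G1 X148.109 Y52.640 F1833
G1 X138.025 Y56.817 F1833
G1 X127.941 Y52.640 F1833
G1 X123.764 Y42.556 F1833
G1 X127.941 Y32.472 F1833
G1 X138.025 Y28.295 F1833
G1 X148.109 Y32.472 F1833
G1 X152.286 Y42.556 F1833
M5
G0 X0.000 Y0.000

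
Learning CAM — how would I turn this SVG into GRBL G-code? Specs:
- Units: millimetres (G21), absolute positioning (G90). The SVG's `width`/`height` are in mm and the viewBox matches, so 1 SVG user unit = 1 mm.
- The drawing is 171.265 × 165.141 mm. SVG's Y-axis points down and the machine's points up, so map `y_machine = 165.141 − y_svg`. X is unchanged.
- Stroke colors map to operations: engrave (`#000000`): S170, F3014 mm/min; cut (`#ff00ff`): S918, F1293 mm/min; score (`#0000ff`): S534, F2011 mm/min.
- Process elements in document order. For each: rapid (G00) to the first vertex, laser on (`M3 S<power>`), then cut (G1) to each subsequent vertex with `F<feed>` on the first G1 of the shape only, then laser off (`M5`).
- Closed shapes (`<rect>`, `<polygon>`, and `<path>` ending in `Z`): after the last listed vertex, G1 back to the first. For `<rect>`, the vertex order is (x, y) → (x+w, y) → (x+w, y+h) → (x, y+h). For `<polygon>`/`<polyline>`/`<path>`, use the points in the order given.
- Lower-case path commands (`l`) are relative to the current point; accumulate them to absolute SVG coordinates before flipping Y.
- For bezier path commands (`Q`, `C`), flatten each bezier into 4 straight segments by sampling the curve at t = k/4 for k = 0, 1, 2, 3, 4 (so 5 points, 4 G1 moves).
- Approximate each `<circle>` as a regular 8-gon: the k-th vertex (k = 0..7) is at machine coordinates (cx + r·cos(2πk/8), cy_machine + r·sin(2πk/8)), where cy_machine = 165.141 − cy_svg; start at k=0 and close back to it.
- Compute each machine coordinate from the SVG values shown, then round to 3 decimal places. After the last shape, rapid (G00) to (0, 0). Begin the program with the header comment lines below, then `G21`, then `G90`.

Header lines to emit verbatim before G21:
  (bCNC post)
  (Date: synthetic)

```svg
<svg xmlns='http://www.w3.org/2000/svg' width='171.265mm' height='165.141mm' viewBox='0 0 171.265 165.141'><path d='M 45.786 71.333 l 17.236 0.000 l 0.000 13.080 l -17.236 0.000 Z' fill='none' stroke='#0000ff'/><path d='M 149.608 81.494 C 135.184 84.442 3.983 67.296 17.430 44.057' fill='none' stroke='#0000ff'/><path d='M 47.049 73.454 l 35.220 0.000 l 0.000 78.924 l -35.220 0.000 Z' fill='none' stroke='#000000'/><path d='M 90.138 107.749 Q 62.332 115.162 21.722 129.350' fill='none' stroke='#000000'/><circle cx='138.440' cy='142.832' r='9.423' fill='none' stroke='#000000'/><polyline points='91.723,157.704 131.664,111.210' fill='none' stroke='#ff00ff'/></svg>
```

viewBox `0 0 171.265 165.141` with mm width/height → 1 unit = 1 mm. Flip: y_m = 165.141 − y_svg.

**Shape 1** — `<path>` rectangle, stroke `#0000ff` → score (S534, F2011). Machine vertices: (45.786,93.808) → (63.022,93.808) → (63.022,80.728) → (45.786,80.728) → (45.786,93.808). Closed: final G1 returns to the first vertex.

**Shape 2** — `<path>` cubic bezier, stroke `#0000ff` → score (S534, F2011). Control points (SVG): P0=(149.608,81.494), P1=(135.184,84.442), P2=(3.983,67.296), P3=(17.430,44.057); sampled at t=k/4. Machine vertices: (149.608,83.647) → (120.979,84.985) → (73.067,92.545) → (30.381,105.016) → (17.430,121.084). Open path.

**Shape 3** — `<path>` rectangle, stroke `#000000` → engrave (S170, F3014). Machine vertices: (47.049,91.687) → (82.269,91.687) → (82.269,12.763) → (47.049,12.763) → (47.049,91.687). Closed: final G1 returns to the first vertex.

**Shape 4** — `<path>` quadratic bezier, stroke `#000000` → engrave (S170, F3014). Control points (SVG): P0=(90.138,107.749), P1=(62.332,115.162), P2=(21.722,129.350); sampled at t=k/4. Machine vertices: (90.138,57.392) → (75.435,53.262) → (59.131,48.285) → (41.227,42.462) → (21.722,35.791). Open path.

**Shape 5** — `<circle>` circle, stroke `#000000` → engrave (S170, F3014). Machine vertices: (147.863,22.309) → (145.103,28.972) → (138.440,31.732) → (131.777,28.972) → (129.017,22.309) → (131.777,15.646) → (138.440,12.886) → (145.103,15.646) → (147.863,22.309). Closed: final G1 returns to the first vertex.

**Shape 6** — `<polyline>` line segment, stroke `#ff00ff` → cut (S918, F1293). Machine vertices: (91.723,7.437) → (131.664,53.931). Open path.

(bCNC post)
(Date: synthetic)
G21
G90
G00 X45.786 Y93.808
M3 S534
G1 X63.022 Y93.808 F2011
G1 X63.022 Y80.728
G1 X45.786 Y80.728
G1 X45.786 Y93.808
M5
G00 X149.608 Y83.647
M3 S534
G1 X120.979 Y84.985 F2011
G1 X73.067 Y92.545
G1 X30.381 Y105.016
G1 X17.430 Y121.084
M5
G00 X47.049 Y91.687
M3 S170
G1 X82.269 Y91.687 F3014
G1 X82.269 Y12.763
G1 X47.049 Y12.763
G1 X47.049 Y91.687
M5
G00 X90.138 Y57.392
M3 S170
G1 X75.435 Y53.262 F3014
G1 X59.131 Y48.285
G1 X41.227 Y42.462
G1 X21.722 Y35.791
M5
G00 X147.863 Y22.309
M3 S170
G1 X145.103 Y28.972 F3014
G1 X138.440 Y31.732
G1 X131.777 Y28.972
G1 X129.017 Y22.309
G1 X131.777 Y15.646
G1 X138.440 Y12.886
G1 X145.103 Y15.646
G1 X147.863 Y22.309
M5
G00 X91.723 Y7.437
M3 S918
G1 X131.664 Y53.931 F1293
M5
G00 X0.000 Y0.000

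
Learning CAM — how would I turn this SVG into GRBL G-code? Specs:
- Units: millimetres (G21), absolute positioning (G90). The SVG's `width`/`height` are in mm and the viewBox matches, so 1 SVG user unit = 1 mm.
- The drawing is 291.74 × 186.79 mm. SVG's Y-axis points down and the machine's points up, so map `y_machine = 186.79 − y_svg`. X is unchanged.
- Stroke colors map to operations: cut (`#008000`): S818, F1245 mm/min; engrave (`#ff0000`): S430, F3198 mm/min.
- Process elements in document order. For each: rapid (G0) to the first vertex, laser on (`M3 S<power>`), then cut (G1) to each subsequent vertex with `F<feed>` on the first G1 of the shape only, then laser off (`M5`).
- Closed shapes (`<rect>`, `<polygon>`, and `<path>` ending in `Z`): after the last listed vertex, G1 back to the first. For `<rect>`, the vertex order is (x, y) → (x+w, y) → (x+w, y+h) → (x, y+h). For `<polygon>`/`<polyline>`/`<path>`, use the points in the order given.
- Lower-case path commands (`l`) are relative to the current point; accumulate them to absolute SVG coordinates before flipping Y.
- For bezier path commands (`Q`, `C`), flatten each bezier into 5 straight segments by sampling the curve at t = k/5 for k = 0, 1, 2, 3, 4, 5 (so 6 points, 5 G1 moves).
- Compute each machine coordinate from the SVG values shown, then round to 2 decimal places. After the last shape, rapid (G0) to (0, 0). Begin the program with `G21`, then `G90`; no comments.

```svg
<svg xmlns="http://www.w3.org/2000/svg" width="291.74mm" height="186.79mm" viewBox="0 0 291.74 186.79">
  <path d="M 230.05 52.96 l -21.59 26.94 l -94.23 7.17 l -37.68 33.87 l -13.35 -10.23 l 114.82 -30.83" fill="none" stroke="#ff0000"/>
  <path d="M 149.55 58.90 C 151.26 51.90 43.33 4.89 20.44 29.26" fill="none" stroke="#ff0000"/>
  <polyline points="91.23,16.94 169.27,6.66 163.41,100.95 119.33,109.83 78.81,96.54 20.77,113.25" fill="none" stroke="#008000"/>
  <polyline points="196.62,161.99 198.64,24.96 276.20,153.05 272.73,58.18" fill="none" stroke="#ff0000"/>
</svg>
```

G21
G90
G0 X230.05 Y133.83
M3 S430
G1 X208.46 Y106.89 F3198
G1 X114.23 Y99.72
G1 X76.55 Y65.85
G1 X63.20 Y76.08
G1 X178.02 Y106.91
M5
G0 X149.55 Y127.89
M3 S430
G1 X138.98 Y136.00 F3198
G1 X111.43 Y148.37
G1 X76.27 Y159.64
G1 X42.82 Y164.48
G1 X20.44 Y157.53
M5
G0 X91.23 Y169.85
M3 S818
G1 X169.27 Y180.13 F1245
G1 X163.41 Y85.84
G1 X119.33 Y76.96
G1 X78.81 Y90.25
G1 X20.77 Y73.54
M5
G0 X196.62 Y24.80
M3 S430
G1 X198.64 Y161.83 F3198
G1 X276.20 Y33.74
G1 X272.73 Y128.61
M5
G0 X0.00 Y0.00

1 u = 1 mm; y_m = 186.79 − y.

[1] `<path>` open polyline, #ff0000→engrave S430 F3198: (230.05,133.83) → (208.46,106.89) → (114.23,99.72) → (76.55,65.85) → (63.20,76.08) → (178.02,106.91)

[2] `<path>` cubic bezier, #ff0000→engrave S430 F3198: (149.55,127.89) → (138.98,136.00) → (111.43,148.37) → (76.27,159.64) → (42.82,164.48) → (20.44,157.53)

[3] `<polyline>` open polyline, #008000→cut S818 F1245: (91.23,169.85) → (169.27,180.13) → (163.41,85.84) → (119.33,76.96) → (78.81,90.25) → (20.77,73.54)

[4] `<polyline>` open polyline, #ff0000→engrave S430 F3198: (196.62,24.80) → (198.64,161.83) → (276.20,33.74) → (272.73,128.61)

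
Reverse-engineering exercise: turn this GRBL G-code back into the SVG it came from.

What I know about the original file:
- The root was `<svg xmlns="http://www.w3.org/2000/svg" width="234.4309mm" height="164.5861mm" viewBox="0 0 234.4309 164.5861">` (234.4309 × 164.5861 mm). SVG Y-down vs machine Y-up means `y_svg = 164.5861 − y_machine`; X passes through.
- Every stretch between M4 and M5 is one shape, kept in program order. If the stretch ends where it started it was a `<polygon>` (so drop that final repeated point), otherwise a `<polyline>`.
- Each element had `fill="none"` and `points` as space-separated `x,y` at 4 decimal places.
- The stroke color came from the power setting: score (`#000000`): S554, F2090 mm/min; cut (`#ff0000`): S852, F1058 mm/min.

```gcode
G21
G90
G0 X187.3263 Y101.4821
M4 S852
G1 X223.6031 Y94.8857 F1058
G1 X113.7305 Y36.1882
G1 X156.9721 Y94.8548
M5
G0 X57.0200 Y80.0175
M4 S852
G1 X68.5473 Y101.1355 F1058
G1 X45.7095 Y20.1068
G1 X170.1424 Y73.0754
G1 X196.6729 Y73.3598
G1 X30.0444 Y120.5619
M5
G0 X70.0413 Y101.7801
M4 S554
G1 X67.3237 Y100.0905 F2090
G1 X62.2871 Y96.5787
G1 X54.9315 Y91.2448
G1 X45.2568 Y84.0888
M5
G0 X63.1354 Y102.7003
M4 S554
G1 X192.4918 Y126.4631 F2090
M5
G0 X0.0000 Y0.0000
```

<svg xmlns="http://www.w3.org/2000/svg" width="234.4309mm" height="164.5861mm" viewBox="0 0 234.4309 164.5861">
  <polyline points="187.3263,63.1040 223.6031,69.7004 113.7305,128.3979 156.9721,69.7313" fill="none" stroke="#ff0000"/>
  <polyline points="57.0200,84.5686 68.5473,63.4506 45.7095,144.4793 170.1424,91.5107 196.6729,91.2263 30.0444,44.0242" fill="none" stroke="#ff0000"/>
  <polyline points="70.0413,62.8060 67.3237,64.4956 62.2871,68.0074 54.9315,73.3413 45.2568,80.4973" fill="none" stroke="#000000"/>
  <polyline points="63.1354,61.8858 192.4918,38.1230" fill="none" stroke="#000000"/>
</svg>

y_svg = 164.5861 − y_m.

[1] S852→`#ff0000` (cut); open run; points: 187.3263,63.1040 223.6031,69.7004 113.7305,128.3979 156.9721,69.7313

[2] S852→`#ff0000` (cut); open run; points: 57.0200,84.5686 68.5473,63.4506 45.7095,144.4793 170.1424,91.5107 196.6729,91.2263 30.0444,44.0242

[3] S554→`#000000` (score); open run; points: 70.0413,62.8060 67.3237,64.4956 62.2871,68.0074 54.9315,73.3413 45.2568,80.4973

[4] S554→`#000000` (score); open run; points: 63.1354,61.8858 192.4918,38.1230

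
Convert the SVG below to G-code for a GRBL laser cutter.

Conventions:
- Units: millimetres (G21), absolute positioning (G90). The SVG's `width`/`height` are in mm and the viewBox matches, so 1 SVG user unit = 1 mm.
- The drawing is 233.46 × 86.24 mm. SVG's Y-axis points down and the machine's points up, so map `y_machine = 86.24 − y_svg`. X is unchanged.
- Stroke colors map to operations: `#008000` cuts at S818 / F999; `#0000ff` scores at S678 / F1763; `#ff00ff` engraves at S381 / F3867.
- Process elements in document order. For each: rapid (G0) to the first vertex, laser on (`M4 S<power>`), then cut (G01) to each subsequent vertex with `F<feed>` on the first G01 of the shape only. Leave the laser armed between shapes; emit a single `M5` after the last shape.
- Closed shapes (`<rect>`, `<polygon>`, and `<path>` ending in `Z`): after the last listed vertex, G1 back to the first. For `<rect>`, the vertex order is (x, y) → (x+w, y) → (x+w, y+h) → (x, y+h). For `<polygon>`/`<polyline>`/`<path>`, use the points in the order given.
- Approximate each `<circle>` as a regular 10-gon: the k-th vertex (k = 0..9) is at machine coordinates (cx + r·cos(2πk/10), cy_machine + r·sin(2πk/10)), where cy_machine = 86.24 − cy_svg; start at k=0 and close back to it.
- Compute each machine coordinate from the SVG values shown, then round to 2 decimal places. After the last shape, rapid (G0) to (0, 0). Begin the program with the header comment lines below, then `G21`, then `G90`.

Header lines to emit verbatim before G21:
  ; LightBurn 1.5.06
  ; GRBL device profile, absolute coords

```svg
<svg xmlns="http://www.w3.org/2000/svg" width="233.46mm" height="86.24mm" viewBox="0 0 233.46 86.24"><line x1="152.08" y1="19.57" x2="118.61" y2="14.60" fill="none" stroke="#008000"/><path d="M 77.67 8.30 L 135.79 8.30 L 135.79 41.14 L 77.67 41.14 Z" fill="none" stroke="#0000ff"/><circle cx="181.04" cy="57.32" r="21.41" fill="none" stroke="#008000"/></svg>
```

; LightBurn 1.5.06
; GRBL device profile, absolute coords
G21
G90
G0 X152.08 Y66.67
M4 S818
G01 X118.61 Y71.64 F999
G0 X77.67 Y77.94
M4 S678
G01 X135.79 Y77.94 F1763
G01 X135.79 Y45.10
G01 X77.67 Y45.10
G01 X77.67 Y77.94
G0 X202.45 Y28.92
M4 S818
G01 X198.36 Y41.50 F999
G01 X187.66 Y49.28
G01 X174.42 Y49.28
G01 X163.72 Y41.50
G01 X159.63 Y28.92
G01 X163.72 Y16.34
G01 X174.42 Y8.56
G01 X187.66 Y8.56
G01 X198.36 Y16.34
G01 X202.45 Y28.92
M5
G0 X0.00 Y0.00

viewBox `0 0 233.46 86.24` with mm width/height → 1 unit = 1 mm. Flip: y_m = 86.24 − y_svg.

**Shape 1** — `<line>` line segment, stroke `#008000` → cut (S818, F999). Machine vertices: (152.08,66.67) → (118.61,71.64). Open path.

**Shape 2** — `<path>` rectangle, stroke `#0000ff` → score (S678, F1763). Machine vertices: (77.67,77.94) → (135.79,77.94) → (135.79,45.10) → (77.67,45.10) → (77.67,77.94). Closed: final G1 returns to the first vertex.

**Shape 3** — `<circle>` circle, stroke `#008000` → cut (S818, F999). Machine vertices: (202.45,28.92) → (198.36,41.50) → (187.66,49.28) → (174.42,49.28) → (163.72,41.50) → (159.63,28.92) → (163.72,16.34) → (174.42,8.56) → (187.66,8.56) → (198.36,16.34) → (202.45,28.92). Closed: final G1 returns to the first vertex.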